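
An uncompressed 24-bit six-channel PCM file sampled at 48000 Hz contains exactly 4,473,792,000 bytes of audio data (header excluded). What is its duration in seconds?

5,178 seconds

Byte rate = 48,000 × 3 × 6 = 864,000 bytes/s.
Duration = 4,473,792,000 / 864,000 = 5,178 s.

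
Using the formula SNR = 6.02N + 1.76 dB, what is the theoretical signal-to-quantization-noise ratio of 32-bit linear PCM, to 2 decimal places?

6.02 × 32 + 1.76 = 194.40 dB.

194.40 dB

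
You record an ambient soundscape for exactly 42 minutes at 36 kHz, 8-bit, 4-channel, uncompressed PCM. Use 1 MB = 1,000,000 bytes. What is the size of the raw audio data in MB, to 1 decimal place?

362.9 MB

Duration = exactly 42 minutes = 2,520 s.
Bytes = 36,000 samples/s × 2,520 s × 1 bytes/sample × 4 ch = 362,880,000 bytes.
362,880,000 / 1,000,000 = 362.9 MB.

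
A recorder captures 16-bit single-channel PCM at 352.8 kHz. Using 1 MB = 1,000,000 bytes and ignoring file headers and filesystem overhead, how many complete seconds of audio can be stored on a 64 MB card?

90 seconds

Uncompressed byte rate = 352,800 × 2 × 1 = 705,600 bytes/s.
Capacity = 64 × 1,000,000 = 64,000,000 bytes.
64,000,000 / 705,600 ≈ 90.7 s → 90 seconds.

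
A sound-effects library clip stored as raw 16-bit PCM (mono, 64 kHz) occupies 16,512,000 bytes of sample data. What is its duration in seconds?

129 seconds

Byte rate = 64,000 × 2 × 1 = 128,000 bytes/s.
Duration = 16,512,000 / 128,000 = 129 s.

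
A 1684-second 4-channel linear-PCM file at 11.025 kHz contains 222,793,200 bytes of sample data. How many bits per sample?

24 bits

Bytes per sample = 222,793,200 / (11,025 × 1,684 × 4) = 222,793,200 / 74,264,400 = 3.
Bit depth = 3 × 8 = 24 bits.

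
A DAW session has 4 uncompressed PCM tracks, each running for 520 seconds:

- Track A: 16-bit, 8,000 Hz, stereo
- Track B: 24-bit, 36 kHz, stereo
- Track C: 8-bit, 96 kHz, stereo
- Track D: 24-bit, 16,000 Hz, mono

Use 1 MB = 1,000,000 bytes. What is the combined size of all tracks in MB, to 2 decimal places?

253.76 MB

Track A: 8,000 × 520 × 2 × 2 = 16,640,000 bytes.
Track B: 36,000 × 520 × 3 × 2 = 112,320,000 bytes.
Track C: 96,000 × 520 × 1 × 2 = 99,840,000 bytes.
Track D: 16,000 × 520 × 3 × 1 = 24,960,000 bytes.
Total = 253,760,000 bytes = 253.76 MB.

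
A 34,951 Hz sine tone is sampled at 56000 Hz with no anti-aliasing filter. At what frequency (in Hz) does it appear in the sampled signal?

21,049 Hz

Nyquist = 56,000/2 = 28,000 Hz; 34,951 Hz exceeds it.
Alias = |34,951 − 1×56,000| = |34,951 − 56,000| = 21,049 Hz.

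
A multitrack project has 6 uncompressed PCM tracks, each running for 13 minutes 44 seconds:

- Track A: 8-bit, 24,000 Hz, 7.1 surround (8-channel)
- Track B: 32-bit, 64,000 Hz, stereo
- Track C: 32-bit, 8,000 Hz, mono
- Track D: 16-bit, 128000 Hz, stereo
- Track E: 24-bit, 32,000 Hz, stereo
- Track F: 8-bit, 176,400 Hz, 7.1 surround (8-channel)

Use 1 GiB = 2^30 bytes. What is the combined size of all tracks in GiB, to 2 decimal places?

2.19 GiB

13 minutes 44 seconds = 824 s.
Track A: 24,000 × 824 × 1 × 8 = 158,208,000 bytes.
Track B: 64,000 × 824 × 4 × 2 = 421,888,000 bytes.
Track C: 8,000 × 824 × 4 × 1 = 26,368,000 bytes.
Track D: 128,000 × 824 × 2 × 2 = 421,888,000 bytes.
Track E: 32,000 × 824 × 3 × 2 = 158,208,000 bytes.
Track F: 176,400 × 824 × 1 × 8 = 1,162,828,800 bytes.
Total = 2,349,388,800 bytes = 2.19 GiB.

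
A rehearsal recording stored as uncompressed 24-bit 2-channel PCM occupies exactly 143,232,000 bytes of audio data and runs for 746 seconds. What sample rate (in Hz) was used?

Bytes = sample_rate × seconds × bytes_per_sample × channels.
sample_rate = 143,232,000 / (746 × 3 × 2) = 143,232,000 / 4,476 = 32,000 Hz.

32,000 Hz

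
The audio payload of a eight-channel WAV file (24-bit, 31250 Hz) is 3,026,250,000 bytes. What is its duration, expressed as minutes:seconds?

67:15

Byte rate = 31,250 × 3 × 8 = 750,000 bytes/s.
Duration = 3,026,250,000 / 750,000 = 4,035 s.
4,035 s = 67:15.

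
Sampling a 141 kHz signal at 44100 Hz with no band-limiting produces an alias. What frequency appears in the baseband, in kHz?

8.7 kHz

Nyquist = 44,100/2 = 22,050 Hz; 141,000 Hz exceeds it.
Alias = |141,000 − 3×44,100| = |141,000 − 132,300| = 8,700 Hz = 8.7 kHz.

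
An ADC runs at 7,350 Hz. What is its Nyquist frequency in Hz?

3,675 Hz

Nyquist frequency = sample rate / 2 = 7,350 / 2 = 3,675 Hz.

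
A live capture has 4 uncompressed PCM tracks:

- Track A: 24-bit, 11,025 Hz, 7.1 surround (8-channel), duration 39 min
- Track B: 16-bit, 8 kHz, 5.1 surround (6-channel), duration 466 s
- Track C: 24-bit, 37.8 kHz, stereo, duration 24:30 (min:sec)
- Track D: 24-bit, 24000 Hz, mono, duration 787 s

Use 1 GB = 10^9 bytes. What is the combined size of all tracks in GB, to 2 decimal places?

Track A: 39 min = 2,340 s; 11,025 × 2,340 × 3 × 8 = 619,164,000 bytes.
Track B: 8,000 × 466 × 2 × 6 = 44,736,000 bytes.
Track C: 24:30 (min:sec) = 1,470 s; 37,800 × 1,470 × 3 × 2 = 333,396,000 bytes.
Track D: 24,000 × 787 × 3 × 1 = 56,664,000 bytes.
Total = 1,053,960,000 bytes = 1.05 GB.

1.05 GB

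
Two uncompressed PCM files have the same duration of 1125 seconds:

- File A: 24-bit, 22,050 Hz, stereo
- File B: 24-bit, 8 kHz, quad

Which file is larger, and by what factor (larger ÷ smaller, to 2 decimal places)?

File A: 22,050 × 3 × 2 = 132,300 bytes/s.
File B: 8,000 × 3 × 4 = 96,000 bytes/s.
File A is larger; ratio = 148,837,500 / 108,000,000 = 1.38.

File A, by a factor of 1.38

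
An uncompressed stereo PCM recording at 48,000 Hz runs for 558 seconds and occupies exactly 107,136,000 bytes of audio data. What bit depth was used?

16 bits

Bytes per sample = 107,136,000 / (48,000 × 558 × 2) = 107,136,000 / 53,568,000 = 2.
Bit depth = 2 × 8 = 16 bits.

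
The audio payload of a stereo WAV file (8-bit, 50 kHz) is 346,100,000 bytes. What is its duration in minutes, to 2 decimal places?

57.68 minutes

Byte rate = 50,000 × 1 × 2 = 100,000 bytes/s.
Duration = 346,100,000 / 100,000 = 3,461 s.
3,461 s / 60 = 57.68 minutes.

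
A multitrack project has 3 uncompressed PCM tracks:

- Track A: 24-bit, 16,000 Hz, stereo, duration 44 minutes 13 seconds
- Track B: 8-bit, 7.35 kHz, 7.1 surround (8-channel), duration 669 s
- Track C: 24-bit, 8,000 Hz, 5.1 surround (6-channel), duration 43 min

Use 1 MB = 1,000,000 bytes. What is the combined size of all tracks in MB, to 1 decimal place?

Track A: 44 minutes 13 seconds = 2,653 s; 16,000 × 2,653 × 3 × 2 = 254,688,000 bytes.
Track B: 7,350 × 669 × 1 × 8 = 39,337,200 bytes.
Track C: 43 min = 2,580 s; 8,000 × 2,580 × 3 × 6 = 371,520,000 bytes.
Total = 665,545,200 bytes = 665.5 MB.

665.5 MB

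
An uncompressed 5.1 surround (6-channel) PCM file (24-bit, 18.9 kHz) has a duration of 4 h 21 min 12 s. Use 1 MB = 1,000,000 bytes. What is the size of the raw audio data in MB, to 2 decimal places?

Duration = 4 h 21 min 12 s = 15,672 s.
Bytes = 18,900 samples/s × 15,672 s × 3 bytes/sample × 6 ch = 5,331,614,400 bytes.
5,331,614,400 / 1,000,000 = 5331.61 MB.

5331.61 MB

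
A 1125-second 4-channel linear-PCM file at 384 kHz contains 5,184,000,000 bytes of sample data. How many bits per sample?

Bytes per sample = 5,184,000,000 / (384,000 × 1,125 × 4) = 5,184,000,000 / 1,728,000,000 = 3.
Bit depth = 3 × 8 = 24 bits.

24 bits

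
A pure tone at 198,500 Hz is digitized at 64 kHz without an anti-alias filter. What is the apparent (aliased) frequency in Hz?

6,500 Hz

Nyquist = 64,000/2 = 32,000 Hz; 198,500 Hz exceeds it.
Alias = |198,500 − 3×64,000| = |198,500 − 192,000| = 6,500 Hz.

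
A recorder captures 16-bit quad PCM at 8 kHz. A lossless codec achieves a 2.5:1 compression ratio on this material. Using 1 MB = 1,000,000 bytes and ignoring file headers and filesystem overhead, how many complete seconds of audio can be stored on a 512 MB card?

20,000 seconds

Uncompressed byte rate = 8,000 × 2 × 4 = 64,000 bytes/s.
After 2.5:1 compression, effective rate ≈ 25600 bytes/s.
Capacity = 512 × 1,000,000 = 512,000,000 bytes.
512,000,000 / effective rate ≈ 20000 s → 20,000 seconds.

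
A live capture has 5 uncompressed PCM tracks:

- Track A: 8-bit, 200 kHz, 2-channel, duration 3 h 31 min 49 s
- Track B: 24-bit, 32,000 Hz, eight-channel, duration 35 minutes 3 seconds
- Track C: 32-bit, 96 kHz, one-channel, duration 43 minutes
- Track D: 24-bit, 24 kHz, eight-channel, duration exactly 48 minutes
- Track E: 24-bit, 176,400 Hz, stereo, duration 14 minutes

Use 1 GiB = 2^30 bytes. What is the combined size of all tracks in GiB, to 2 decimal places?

Track A: 3 h 31 min 49 s = 12,709 s; 200,000 × 12,709 × 1 × 2 = 5,083,600,000 bytes.
Track B: 35 minutes 3 seconds = 2,103 s; 32,000 × 2,103 × 3 × 8 = 1,615,104,000 bytes.
Track C: 43 minutes = 2,580 s; 96,000 × 2,580 × 4 × 1 = 990,720,000 bytes.
Track D: exactly 48 minutes = 2,880 s; 24,000 × 2,880 × 3 × 8 = 1,658,880,000 bytes.
Track E: 14 minutes = 840 s; 176,400 × 840 × 3 × 2 = 889,056,000 bytes.
Total = 10,237,360,000 bytes = 9.53 GiB.

9.53 GiB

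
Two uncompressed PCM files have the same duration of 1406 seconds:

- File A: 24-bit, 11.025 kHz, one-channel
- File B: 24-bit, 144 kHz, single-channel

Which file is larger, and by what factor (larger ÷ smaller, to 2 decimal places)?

File B, by a factor of 13.06

File A: 11,025 × 3 × 1 = 33,075 bytes/s.
File B: 144,000 × 3 × 1 = 432,000 bytes/s.
File B is larger; ratio = 607,392,000 / 46,503,450 = 13.06.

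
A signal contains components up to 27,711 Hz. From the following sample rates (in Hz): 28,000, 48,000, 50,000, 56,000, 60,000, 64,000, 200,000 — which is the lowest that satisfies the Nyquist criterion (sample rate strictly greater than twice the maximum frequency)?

Need sample rate > 2 × 27,711 = 55,422 Hz.
Lowest listed rate above 55,422 Hz is 56,000 Hz.

56,000 Hz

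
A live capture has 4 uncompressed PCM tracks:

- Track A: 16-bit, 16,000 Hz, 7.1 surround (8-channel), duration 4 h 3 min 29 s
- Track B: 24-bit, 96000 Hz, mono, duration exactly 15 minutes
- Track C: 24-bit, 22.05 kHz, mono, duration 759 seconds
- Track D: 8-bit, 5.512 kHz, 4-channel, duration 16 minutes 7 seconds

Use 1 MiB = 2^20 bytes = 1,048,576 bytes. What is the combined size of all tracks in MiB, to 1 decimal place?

3882.1 MiB

Track A: 4 h 3 min 29 s = 14,609 s; 16,000 × 14,609 × 2 × 8 = 3,739,904,000 bytes.
Track B: exactly 15 minutes = 900 s; 96,000 × 900 × 3 × 1 = 259,200,000 bytes.
Track C: 22,050 × 759 × 3 × 1 = 50,207,850 bytes.
Track D: 16 minutes 7 seconds = 967 s; 5,512 × 967 × 1 × 4 = 21,320,416 bytes.
Total = 4,070,632,266 bytes = 3882.1 MiB.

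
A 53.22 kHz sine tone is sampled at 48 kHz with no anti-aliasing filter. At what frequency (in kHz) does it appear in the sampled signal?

5.22 kHz

Nyquist = 48,000/2 = 24,000 Hz; 53,220 Hz exceeds it.
Alias = |53,220 − 1×48,000| = |53,220 − 48,000| = 5,220 Hz = 5.22 kHz.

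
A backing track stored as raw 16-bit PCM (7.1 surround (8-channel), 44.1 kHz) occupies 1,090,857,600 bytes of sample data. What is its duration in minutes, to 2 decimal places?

25.77 minutes

Byte rate = 44,100 × 2 × 8 = 705,600 bytes/s.
Duration = 1,090,857,600 / 705,600 = 1,546 s.
1,546 s / 60 = 25.77 minutes.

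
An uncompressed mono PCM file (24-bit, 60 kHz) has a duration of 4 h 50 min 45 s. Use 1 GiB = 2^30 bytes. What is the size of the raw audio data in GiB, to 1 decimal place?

Duration = 4 h 50 min 45 s = 17,445 s.
Bytes = 60,000 samples/s × 17,445 s × 3 bytes/sample × 1 ch = 3,140,100,000 bytes.
3,140,100,000 / 1,073,741,824 = 2.9 GiB.

2.9 GiB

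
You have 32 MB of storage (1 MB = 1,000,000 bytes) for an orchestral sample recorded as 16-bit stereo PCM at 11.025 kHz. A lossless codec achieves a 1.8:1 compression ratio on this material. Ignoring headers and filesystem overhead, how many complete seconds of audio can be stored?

1,306 seconds

Uncompressed byte rate = 11,025 × 2 × 2 = 44,100 bytes/s.
After 1.8:1 compression, effective rate ≈ 24500 bytes/s.
Capacity = 32 × 1,000,000 = 32,000,000 bytes.
32,000,000 / effective rate ≈ 1306.12 s → 1,306 seconds.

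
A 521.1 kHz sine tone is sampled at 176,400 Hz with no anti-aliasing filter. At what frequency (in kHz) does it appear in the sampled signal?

8.1 kHz

Nyquist = 176,400/2 = 88,200 Hz; 521,100 Hz exceeds it.
Alias = |521,100 − 3×176,400| = |521,100 − 529,200| = 8,100 Hz = 8.1 kHz.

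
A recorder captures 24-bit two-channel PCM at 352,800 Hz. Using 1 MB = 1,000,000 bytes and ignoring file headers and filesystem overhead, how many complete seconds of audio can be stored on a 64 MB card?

30 seconds

Uncompressed byte rate = 352,800 × 3 × 2 = 2,116,800 bytes/s.
Capacity = 64 × 1,000,000 = 64,000,000 bytes.
64,000,000 / 2,116,800 ≈ 30.23 s → 30 seconds.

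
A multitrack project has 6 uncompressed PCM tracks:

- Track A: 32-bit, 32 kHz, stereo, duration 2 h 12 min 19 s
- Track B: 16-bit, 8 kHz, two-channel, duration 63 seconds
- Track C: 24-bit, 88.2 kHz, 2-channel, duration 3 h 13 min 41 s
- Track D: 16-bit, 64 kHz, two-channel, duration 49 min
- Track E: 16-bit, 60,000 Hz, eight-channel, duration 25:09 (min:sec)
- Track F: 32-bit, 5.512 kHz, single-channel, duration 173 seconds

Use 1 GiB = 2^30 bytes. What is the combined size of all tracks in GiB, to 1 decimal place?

Track A: 2 h 12 min 19 s = 7,939 s; 32,000 × 7,939 × 4 × 2 = 2,032,384,000 bytes.
Track B: 8,000 × 63 × 2 × 2 = 2,016,000 bytes.
Track C: 3 h 13 min 41 s = 11,621 s; 88,200 × 11,621 × 3 × 2 = 6,149,833,200 bytes.
Track D: 49 min = 2,940 s; 64,000 × 2,940 × 2 × 2 = 752,640,000 bytes.
Track E: 25:09 (min:sec) = 1,509 s; 60,000 × 1,509 × 2 × 8 = 1,448,640,000 bytes.
Track F: 5,512 × 173 × 4 × 1 = 3,814,304 bytes.
Total = 10,389,327,504 bytes = 9.7 GiB.

9.7 GiB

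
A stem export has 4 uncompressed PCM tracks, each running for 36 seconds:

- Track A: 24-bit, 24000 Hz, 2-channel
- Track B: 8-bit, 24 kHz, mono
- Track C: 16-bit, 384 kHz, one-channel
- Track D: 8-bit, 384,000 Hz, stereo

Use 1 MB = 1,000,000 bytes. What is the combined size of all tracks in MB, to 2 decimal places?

Track A: 24,000 × 36 × 3 × 2 = 5,184,000 bytes.
Track B: 24,000 × 36 × 1 × 1 = 864,000 bytes.
Track C: 384,000 × 36 × 2 × 1 = 27,648,000 bytes.
Track D: 384,000 × 36 × 1 × 2 = 27,648,000 bytes.
Total = 61,344,000 bytes = 61.34 MB.

61.34 MB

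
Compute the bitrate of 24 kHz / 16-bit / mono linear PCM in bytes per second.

Bit rate = 24,000 × 16 × 1 = 384,000 bits/s.
384,000 / 8 = 48,000 bytes/s.

48,000 bytes/s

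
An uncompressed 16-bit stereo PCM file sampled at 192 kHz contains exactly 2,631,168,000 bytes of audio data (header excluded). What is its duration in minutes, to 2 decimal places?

Byte rate = 192,000 × 2 × 2 = 768,000 bytes/s.
Duration = 2,631,168,000 / 768,000 = 3,426 s.
3,426 s / 60 = 57.10 minutes.

57.10 minutes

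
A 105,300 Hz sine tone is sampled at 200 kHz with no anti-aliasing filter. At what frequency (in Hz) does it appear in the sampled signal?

94,700 Hz

Nyquist = 200,000/2 = 100,000 Hz; 105,300 Hz exceeds it.
Alias = |105,300 − 1×200,000| = |105,300 − 200,000| = 94,700 Hz.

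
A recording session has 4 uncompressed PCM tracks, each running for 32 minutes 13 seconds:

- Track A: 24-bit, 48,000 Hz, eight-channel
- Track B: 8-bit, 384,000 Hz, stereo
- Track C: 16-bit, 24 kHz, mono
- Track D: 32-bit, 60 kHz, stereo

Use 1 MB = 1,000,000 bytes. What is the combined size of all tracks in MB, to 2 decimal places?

4731.98 MB

32 minutes 13 seconds = 1,933 s.
Track A: 48,000 × 1,933 × 3 × 8 = 2,226,816,000 bytes.
Track B: 384,000 × 1,933 × 1 × 2 = 1,484,544,000 bytes.
Track C: 24,000 × 1,933 × 2 × 1 = 92,784,000 bytes.
Track D: 60,000 × 1,933 × 4 × 2 = 927,840,000 bytes.
Total = 4,731,984,000 bytes = 4731.98 MB.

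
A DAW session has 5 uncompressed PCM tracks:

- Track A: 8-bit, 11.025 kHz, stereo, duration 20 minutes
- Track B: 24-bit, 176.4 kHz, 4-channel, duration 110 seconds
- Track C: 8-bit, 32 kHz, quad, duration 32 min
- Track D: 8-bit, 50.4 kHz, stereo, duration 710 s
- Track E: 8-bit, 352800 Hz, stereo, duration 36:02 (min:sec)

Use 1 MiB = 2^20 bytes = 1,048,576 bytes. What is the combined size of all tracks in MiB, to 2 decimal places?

2004.76 MiB

Track A: 20 minutes = 1,200 s; 11,025 × 1,200 × 1 × 2 = 26,460,000 bytes.
Track B: 176,400 × 110 × 3 × 4 = 232,848,000 bytes.
Track C: 32 min = 1,920 s; 32,000 × 1,920 × 1 × 4 = 245,760,000 bytes.
Track D: 50,400 × 710 × 1 × 2 = 71,568,000 bytes.
Track E: 36:02 (min:sec) = 2,162 s; 352,800 × 2,162 × 1 × 2 = 1,525,507,200 bytes.
Total = 2,102,143,200 bytes = 2004.76 MiB.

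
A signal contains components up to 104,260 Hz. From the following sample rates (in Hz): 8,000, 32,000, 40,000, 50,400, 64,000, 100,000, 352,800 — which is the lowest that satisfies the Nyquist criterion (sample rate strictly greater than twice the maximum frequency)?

352,800 Hz

Need sample rate > 2 × 104,260 = 208,520 Hz.
Lowest listed rate above 208,520 Hz is 352,800 Hz.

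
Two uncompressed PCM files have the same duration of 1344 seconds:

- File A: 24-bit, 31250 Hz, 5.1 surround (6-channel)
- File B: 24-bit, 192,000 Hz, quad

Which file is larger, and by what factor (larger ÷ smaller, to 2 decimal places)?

File B, by a factor of 4.10

File A: 31,250 × 3 × 6 = 562,500 bytes/s.
File B: 192,000 × 3 × 4 = 2,304,000 bytes/s.
File B is larger; ratio = 3,096,576,000 / 756,000,000 = 4.10.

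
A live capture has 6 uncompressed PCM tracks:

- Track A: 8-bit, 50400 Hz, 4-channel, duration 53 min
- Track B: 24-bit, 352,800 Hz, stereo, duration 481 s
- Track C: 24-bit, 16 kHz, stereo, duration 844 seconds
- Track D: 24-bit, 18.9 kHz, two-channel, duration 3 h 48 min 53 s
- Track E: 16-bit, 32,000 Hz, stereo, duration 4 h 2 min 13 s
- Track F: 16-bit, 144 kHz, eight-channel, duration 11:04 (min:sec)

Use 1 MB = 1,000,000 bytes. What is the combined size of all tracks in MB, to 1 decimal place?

Track A: 53 min = 3,180 s; 50,400 × 3,180 × 1 × 4 = 641,088,000 bytes.
Track B: 352,800 × 481 × 3 × 2 = 1,018,180,800 bytes.
Track C: 16,000 × 844 × 3 × 2 = 81,024,000 bytes.
Track D: 3 h 48 min 53 s = 13,733 s; 18,900 × 13,733 × 3 × 2 = 1,557,322,200 bytes.
Track E: 4 h 2 min 13 s = 14,533 s; 32,000 × 14,533 × 2 × 2 = 1,860,224,000 bytes.
Track F: 11:04 (min:sec) = 664 s; 144,000 × 664 × 2 × 8 = 1,529,856,000 bytes.
Total = 6,687,695,000 bytes = 6687.7 MB.

6687.7 MB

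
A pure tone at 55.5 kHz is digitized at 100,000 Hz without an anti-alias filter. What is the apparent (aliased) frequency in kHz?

44.5 kHz

Nyquist = 100,000/2 = 50,000 Hz; 55,500 Hz exceeds it.
Alias = |55,500 − 1×100,000| = |55,500 − 100,000| = 44,500 Hz = 44.5 kHz.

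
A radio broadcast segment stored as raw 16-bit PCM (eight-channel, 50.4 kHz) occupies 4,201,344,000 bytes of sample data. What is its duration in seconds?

5,210 seconds

Byte rate = 50,400 × 2 × 8 = 806,400 bytes/s.
Duration = 4,201,344,000 / 806,400 = 5,210 s.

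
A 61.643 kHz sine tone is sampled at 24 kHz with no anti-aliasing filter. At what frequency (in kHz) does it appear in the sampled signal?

10.357 kHz

Nyquist = 24,000/2 = 12,000 Hz; 61,643 Hz exceeds it.
Alias = |61,643 − 3×24,000| = |61,643 − 72,000| = 10,357 Hz = 10.357 kHz.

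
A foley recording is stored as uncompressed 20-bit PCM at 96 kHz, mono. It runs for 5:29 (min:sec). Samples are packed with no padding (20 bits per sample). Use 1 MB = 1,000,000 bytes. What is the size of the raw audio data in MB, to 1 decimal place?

Duration = 5:29 (min:sec) = 329 s.
Bits = 96,000 × 329 × 20 × 1 = 631,680,000 bits = 78,960,000 bytes.
78,960,000 / 1,000,000 = 79.0 MB.

79.0 MB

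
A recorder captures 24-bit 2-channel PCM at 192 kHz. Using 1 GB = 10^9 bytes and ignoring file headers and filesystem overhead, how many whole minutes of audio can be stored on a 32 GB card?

Uncompressed byte rate = 192,000 × 3 × 2 = 1,152,000 bytes/s.
Capacity = 32 × 1,000,000,000 = 32,000,000,000 bytes.
32,000,000,000 / 1,152,000 ≈ 27777.78 s → 462 minutes.

462 minutes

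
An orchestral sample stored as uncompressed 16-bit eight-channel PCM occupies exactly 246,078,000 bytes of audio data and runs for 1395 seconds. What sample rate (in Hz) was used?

Bytes = sample_rate × seconds × bytes_per_sample × channels.
sample_rate = 246,078,000 / (1,395 × 2 × 8) = 246,078,000 / 22,320 = 11,025 Hz.

11,025 Hz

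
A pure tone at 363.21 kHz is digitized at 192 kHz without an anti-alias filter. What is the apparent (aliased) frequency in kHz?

Nyquist = 192,000/2 = 96,000 Hz; 363,210 Hz exceeds it.
Alias = |363,210 − 2×192,000| = |363,210 − 384,000| = 20,790 Hz = 20.79 kHz.

20.79 kHz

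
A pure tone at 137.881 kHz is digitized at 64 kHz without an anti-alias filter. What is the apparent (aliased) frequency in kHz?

9.881 kHz

Nyquist = 64,000/2 = 32,000 Hz; 137,881 Hz exceeds it.
Alias = |137,881 − 2×64,000| = |137,881 − 128,000| = 9,881 Hz = 9.881 kHz.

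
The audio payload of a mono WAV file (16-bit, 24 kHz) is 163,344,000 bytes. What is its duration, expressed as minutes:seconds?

Byte rate = 24,000 × 2 × 1 = 48,000 bytes/s.
Duration = 163,344,000 / 48,000 = 3,403 s.
3,403 s = 56:43.

56:43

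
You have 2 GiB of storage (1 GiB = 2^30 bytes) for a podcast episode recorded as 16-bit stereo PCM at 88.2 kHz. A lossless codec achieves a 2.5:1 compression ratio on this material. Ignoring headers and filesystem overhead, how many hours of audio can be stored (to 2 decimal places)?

Uncompressed byte rate = 88,200 × 2 × 2 = 352,800 bytes/s.
After 2.5:1 compression, effective rate ≈ 141120 bytes/s.
Capacity = 2 × 1,073,741,824 = 2,147,483,648 bytes.
2,147,483,648 / effective rate ≈ 15217.43 s → 4.23 hours.

4.23 hours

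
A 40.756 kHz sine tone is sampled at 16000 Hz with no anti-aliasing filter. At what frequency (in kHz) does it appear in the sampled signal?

Nyquist = 16,000/2 = 8,000 Hz; 40,756 Hz exceeds it.
Alias = |40,756 − 3×16,000| = |40,756 − 48,000| = 7,244 Hz = 7.244 kHz.

7.244 kHz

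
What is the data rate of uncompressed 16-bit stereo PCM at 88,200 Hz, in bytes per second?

352,800 bytes/s

Bit rate = 88,200 × 16 × 2 = 2,822,400 bits/s.
2,822,400 / 8 = 352,800 bytes/s.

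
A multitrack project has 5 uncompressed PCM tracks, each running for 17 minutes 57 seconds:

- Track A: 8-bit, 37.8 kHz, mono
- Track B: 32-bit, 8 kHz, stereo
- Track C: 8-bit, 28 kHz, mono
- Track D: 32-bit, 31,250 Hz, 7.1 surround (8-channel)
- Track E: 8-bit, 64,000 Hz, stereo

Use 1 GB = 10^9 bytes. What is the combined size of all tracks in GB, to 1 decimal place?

17 minutes 57 seconds = 1,077 s.
Track A: 37,800 × 1,077 × 1 × 1 = 40,710,600 bytes.
Track B: 8,000 × 1,077 × 4 × 2 = 68,928,000 bytes.
Track C: 28,000 × 1,077 × 1 × 1 = 30,156,000 bytes.
Track D: 31,250 × 1,077 × 4 × 8 = 1,077,000,000 bytes.
Track E: 64,000 × 1,077 × 1 × 2 = 137,856,000 bytes.
Total = 1,354,650,600 bytes = 1.4 GB.

1.4 GB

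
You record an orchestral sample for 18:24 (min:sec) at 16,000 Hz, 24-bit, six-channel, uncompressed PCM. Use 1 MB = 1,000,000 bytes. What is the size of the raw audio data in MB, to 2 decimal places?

Duration = 18:24 (min:sec) = 1,104 s.
Bytes = 16,000 samples/s × 1,104 s × 3 bytes/sample × 6 ch = 317,952,000 bytes.
317,952,000 / 1,000,000 = 317.95 MB.

317.95 MB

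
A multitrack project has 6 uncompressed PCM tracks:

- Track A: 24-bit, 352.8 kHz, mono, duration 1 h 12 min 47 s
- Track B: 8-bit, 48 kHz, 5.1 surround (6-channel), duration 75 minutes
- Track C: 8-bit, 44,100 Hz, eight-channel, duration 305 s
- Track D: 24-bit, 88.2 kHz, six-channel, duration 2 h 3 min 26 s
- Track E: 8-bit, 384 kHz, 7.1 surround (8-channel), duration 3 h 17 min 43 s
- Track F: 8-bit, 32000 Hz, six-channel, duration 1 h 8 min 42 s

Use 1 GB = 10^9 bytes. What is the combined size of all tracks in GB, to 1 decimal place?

Track A: 1 h 12 min 47 s = 4,367 s; 352,800 × 4,367 × 3 × 1 = 4,622,032,800 bytes.
Track B: 75 minutes = 4,500 s; 48,000 × 4,500 × 1 × 6 = 1,296,000,000 bytes.
Track C: 44,100 × 305 × 1 × 8 = 107,604,000 bytes.
Track D: 2 h 3 min 26 s = 7,406 s; 88,200 × 7,406 × 3 × 6 = 11,757,765,600 bytes.
Track E: 3 h 17 min 43 s = 11,863 s; 384,000 × 11,863 × 1 × 8 = 36,443,136,000 bytes.
Track F: 1 h 8 min 42 s = 4,122 s; 32,000 × 4,122 × 1 × 6 = 791,424,000 bytes.
Total = 55,017,962,400 bytes = 55.0 GB.

55.0 GB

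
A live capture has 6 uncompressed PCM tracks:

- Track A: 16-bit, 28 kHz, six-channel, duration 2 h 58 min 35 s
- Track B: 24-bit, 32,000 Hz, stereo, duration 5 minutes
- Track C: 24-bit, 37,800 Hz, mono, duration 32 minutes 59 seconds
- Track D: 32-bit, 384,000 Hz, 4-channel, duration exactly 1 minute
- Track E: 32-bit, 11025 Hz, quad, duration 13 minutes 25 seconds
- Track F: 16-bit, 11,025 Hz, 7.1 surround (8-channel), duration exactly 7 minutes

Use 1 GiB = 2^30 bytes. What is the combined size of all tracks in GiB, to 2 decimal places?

Track A: 2 h 58 min 35 s = 10,715 s; 28,000 × 10,715 × 2 × 6 = 3,600,240,000 bytes.
Track B: 5 minutes = 300 s; 32,000 × 300 × 3 × 2 = 57,600,000 bytes.
Track C: 32 minutes 59 seconds = 1,979 s; 37,800 × 1,979 × 3 × 1 = 224,418,600 bytes.
Track D: exactly 1 minute = 60 s; 384,000 × 60 × 4 × 4 = 368,640,000 bytes.
Track E: 13 minutes 25 seconds = 805 s; 11,025 × 805 × 4 × 4 = 142,002,000 bytes.
Track F: exactly 7 minutes = 420 s; 11,025 × 420 × 2 × 8 = 74,088,000 bytes.
Total = 4,466,988,600 bytes = 4.16 GiB.

4.16 GiB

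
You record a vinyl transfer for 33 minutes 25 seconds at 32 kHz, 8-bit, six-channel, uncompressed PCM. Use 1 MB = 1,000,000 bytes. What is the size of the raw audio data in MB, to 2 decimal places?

384.96 MB

Duration = 33 minutes 25 seconds = 2,005 s.
Bytes = 32,000 samples/s × 2,005 s × 1 bytes/sample × 6 ch = 384,960,000 bytes.
384,960,000 / 1,000,000 = 384.96 MB.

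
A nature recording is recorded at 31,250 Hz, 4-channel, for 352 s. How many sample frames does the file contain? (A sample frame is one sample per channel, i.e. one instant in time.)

11,000,000 sample frames

31,250 samples/s × 352 s = 11,000,000 frames.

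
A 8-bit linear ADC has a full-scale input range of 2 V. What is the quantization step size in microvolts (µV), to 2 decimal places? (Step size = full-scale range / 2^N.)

2 V / 2^8 = 2 / 256 V = 7812.50 µV.

7812.50 µV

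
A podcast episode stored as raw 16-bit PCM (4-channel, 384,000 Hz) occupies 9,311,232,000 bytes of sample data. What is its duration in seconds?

Byte rate = 384,000 × 2 × 4 = 3,072,000 bytes/s.
Duration = 9,311,232,000 / 3,072,000 = 3,031 s.

3,031 seconds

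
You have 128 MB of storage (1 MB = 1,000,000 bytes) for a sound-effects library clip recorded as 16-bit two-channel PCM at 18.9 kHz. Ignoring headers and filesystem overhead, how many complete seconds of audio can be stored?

1,693 seconds

Uncompressed byte rate = 18,900 × 2 × 2 = 75,600 bytes/s.
Capacity = 128 × 1,000,000 = 128,000,000 bytes.
128,000,000 / 75,600 ≈ 1693.12 s → 1,693 seconds.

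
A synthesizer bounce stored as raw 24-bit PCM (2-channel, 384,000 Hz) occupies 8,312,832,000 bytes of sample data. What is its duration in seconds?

3,608 seconds

Byte rate = 384,000 × 3 × 2 = 2,304,000 bytes/s.
Duration = 8,312,832,000 / 2,304,000 = 3,608 s.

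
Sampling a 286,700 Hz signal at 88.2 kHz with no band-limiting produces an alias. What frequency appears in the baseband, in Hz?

Nyquist = 88,200/2 = 44,100 Hz; 286,700 Hz exceeds it.
Alias = |286,700 − 3×88,200| = |286,700 − 264,600| = 22,100 Hz.

22,100 Hz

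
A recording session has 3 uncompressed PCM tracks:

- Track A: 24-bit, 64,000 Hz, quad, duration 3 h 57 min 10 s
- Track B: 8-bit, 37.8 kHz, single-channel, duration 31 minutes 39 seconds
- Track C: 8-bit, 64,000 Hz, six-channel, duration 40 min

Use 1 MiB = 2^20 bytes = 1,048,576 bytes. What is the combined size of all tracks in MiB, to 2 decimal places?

11369.73 MiB

Track A: 3 h 57 min 10 s = 14,230 s; 64,000 × 14,230 × 3 × 4 = 10,928,640,000 bytes.
Track B: 31 minutes 39 seconds = 1,899 s; 37,800 × 1,899 × 1 × 1 = 71,782,200 bytes.
Track C: 40 min = 2,400 s; 64,000 × 2,400 × 1 × 6 = 921,600,000 bytes.
Total = 11,922,022,200 bytes = 11369.73 MiB.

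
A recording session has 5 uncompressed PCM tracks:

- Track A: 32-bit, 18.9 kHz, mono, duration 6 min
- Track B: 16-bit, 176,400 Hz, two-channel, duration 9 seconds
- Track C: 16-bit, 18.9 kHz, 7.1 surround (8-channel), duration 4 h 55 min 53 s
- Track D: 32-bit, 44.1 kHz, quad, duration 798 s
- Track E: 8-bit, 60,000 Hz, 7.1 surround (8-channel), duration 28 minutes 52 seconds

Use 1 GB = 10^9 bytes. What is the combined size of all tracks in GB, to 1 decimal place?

Track A: 6 min = 360 s; 18,900 × 360 × 4 × 1 = 27,216,000 bytes.
Track B: 176,400 × 9 × 2 × 2 = 6,350,400 bytes.
Track C: 4 h 55 min 53 s = 17,753 s; 18,900 × 17,753 × 2 × 8 = 5,368,507,200 bytes.
Track D: 44,100 × 798 × 4 × 4 = 563,068,800 bytes.
Track E: 28 minutes 52 seconds = 1,732 s; 60,000 × 1,732 × 1 × 8 = 831,360,000 bytes.
Total = 6,796,502,400 bytes = 6.8 GB.

6.8 GB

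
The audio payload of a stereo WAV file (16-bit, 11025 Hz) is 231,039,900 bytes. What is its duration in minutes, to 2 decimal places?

87.32 minutes

Byte rate = 11,025 × 2 × 2 = 44,100 bytes/s.
Duration = 231,039,900 / 44,100 = 5,239 s.
5,239 s / 60 = 87.32 minutes.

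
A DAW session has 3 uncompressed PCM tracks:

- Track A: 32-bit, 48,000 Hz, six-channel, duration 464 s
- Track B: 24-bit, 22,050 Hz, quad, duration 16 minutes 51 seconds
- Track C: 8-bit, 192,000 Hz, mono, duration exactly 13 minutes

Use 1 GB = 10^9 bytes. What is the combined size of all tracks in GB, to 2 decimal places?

0.95 GB

Track A: 48,000 × 464 × 4 × 6 = 534,528,000 bytes.
Track B: 16 minutes 51 seconds = 1,011 s; 22,050 × 1,011 × 3 × 4 = 267,510,600 bytes.
Track C: exactly 13 minutes = 780 s; 192,000 × 780 × 1 × 1 = 149,760,000 bytes.
Total = 951,798,600 bytes = 0.95 GB.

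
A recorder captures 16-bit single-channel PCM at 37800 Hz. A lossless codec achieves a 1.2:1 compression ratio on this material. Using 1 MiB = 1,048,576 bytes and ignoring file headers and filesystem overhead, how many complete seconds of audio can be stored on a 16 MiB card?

Uncompressed byte rate = 37,800 × 2 × 1 = 75,600 bytes/s.
After 1.2:1 compression, effective rate ≈ 63000 bytes/s.
Capacity = 16 × 1,048,576 = 16,777,216 bytes.
16,777,216 / effective rate ≈ 266.31 s → 266 seconds.

266 seconds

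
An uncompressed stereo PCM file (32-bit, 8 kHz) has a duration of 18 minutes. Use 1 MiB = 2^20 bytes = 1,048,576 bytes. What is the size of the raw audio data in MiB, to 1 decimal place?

65.9 MiB

Duration = 18 minutes = 1,080 s.
Bytes = 8,000 samples/s × 1,080 s × 4 bytes/sample × 2 ch = 69,120,000 bytes.
69,120,000 / 1,048,576 = 65.9 MiB.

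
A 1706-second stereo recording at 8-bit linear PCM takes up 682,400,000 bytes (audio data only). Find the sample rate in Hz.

200,000 Hz

Bytes = sample_rate × seconds × bytes_per_sample × channels.
sample_rate = 682,400,000 / (1,706 × 1 × 2) = 682,400,000 / 3,412 = 200,000 Hz.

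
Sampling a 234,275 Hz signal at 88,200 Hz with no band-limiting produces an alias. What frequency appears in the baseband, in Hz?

Nyquist = 88,200/2 = 44,100 Hz; 234,275 Hz exceeds it.
Alias = |234,275 − 3×88,200| = |234,275 − 264,600| = 30,325 Hz.

30,325 Hz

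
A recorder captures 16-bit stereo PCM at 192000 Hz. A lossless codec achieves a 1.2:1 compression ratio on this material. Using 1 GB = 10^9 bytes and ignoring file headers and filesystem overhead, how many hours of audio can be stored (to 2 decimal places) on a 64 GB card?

27.78 hours

Uncompressed byte rate = 192,000 × 2 × 2 = 768,000 bytes/s.
After 1.2:1 compression, effective rate ≈ 640000 bytes/s.
Capacity = 64 × 1,000,000,000 = 64,000,000,000 bytes.
64,000,000,000 / effective rate ≈ 100000 s → 27.78 hours.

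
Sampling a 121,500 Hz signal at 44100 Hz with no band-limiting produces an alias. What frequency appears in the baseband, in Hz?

10,800 Hz

Nyquist = 44,100/2 = 22,050 Hz; 121,500 Hz exceeds it.
Alias = |121,500 − 3×44,100| = |121,500 − 132,300| = 10,800 Hz.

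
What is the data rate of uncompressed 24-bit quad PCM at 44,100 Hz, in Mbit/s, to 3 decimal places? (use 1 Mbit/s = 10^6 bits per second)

Bit rate = 44,100 × 24 × 4 = 4,233,600 bits/s.
= 4.234 Mbit/s.

4.234 Mbit/s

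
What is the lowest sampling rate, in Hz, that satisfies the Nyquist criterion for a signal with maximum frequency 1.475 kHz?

Minimum sample rate = 2 × 1,475 Hz = 2,950 Hz.

2,950 Hz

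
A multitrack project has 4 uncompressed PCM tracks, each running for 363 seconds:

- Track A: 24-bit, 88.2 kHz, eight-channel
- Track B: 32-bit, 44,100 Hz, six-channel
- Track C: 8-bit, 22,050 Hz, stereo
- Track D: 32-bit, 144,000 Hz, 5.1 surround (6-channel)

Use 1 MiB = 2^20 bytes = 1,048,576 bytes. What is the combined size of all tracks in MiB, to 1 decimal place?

2310.9 MiB

Track A: 88,200 × 363 × 3 × 8 = 768,398,400 bytes.
Track B: 44,100 × 363 × 4 × 6 = 384,199,200 bytes.
Track C: 22,050 × 363 × 1 × 2 = 16,008,300 bytes.
Track D: 144,000 × 363 × 4 × 6 = 1,254,528,000 bytes.
Total = 2,423,133,900 bytes = 2310.9 MiB.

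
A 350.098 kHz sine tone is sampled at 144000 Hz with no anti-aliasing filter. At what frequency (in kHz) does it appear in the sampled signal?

Nyquist = 144,000/2 = 72,000 Hz; 350,098 Hz exceeds it.
Alias = |350,098 − 2×144,000| = |350,098 − 288,000| = 62,098 Hz = 62.098 kHz.

62.098 kHz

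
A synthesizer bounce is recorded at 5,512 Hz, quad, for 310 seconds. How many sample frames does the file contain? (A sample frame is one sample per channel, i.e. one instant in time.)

5,512 samples/s × 310 s = 1,708,720 frames.

1,708,720 sample frames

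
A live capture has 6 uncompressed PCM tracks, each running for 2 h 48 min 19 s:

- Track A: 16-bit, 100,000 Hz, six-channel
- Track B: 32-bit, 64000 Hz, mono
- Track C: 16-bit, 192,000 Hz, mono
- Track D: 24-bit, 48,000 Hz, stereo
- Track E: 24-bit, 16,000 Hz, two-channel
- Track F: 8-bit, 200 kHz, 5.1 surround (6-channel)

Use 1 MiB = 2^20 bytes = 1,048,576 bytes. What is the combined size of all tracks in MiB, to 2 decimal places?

2 h 48 min 19 s = 10,099 s.
Track A: 100,000 × 10,099 × 2 × 6 = 12,118,800,000 bytes.
Track B: 64,000 × 10,099 × 4 × 1 = 2,585,344,000 bytes.
Track C: 192,000 × 10,099 × 2 × 1 = 3,878,016,000 bytes.
Track D: 48,000 × 10,099 × 3 × 2 = 2,908,512,000 bytes.
Track E: 16,000 × 10,099 × 3 × 2 = 969,504,000 bytes.
Track F: 200,000 × 10,099 × 1 × 6 = 12,118,800,000 bytes.
Total = 34,578,976,000 bytes = 32977.08 MiB.

32977.08 MiB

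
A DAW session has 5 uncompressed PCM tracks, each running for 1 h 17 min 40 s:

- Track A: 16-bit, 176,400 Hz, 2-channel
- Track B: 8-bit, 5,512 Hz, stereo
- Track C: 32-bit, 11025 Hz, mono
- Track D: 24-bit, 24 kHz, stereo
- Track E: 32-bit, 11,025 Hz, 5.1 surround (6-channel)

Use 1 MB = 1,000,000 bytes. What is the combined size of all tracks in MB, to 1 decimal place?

5449.0 MB

1 h 17 min 40 s = 4,660 s.
Track A: 176,400 × 4,660 × 2 × 2 = 3,288,096,000 bytes.
Track B: 5,512 × 4,660 × 1 × 2 = 51,371,840 bytes.
Track C: 11,025 × 4,660 × 4 × 1 = 205,506,000 bytes.
Track D: 24,000 × 4,660 × 3 × 2 = 671,040,000 bytes.
Track E: 11,025 × 4,660 × 4 × 6 = 1,233,036,000 bytes.
Total = 5,449,049,840 bytes = 5449.0 MB.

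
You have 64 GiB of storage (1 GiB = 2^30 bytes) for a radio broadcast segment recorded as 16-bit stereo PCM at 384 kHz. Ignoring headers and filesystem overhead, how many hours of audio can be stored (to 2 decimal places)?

Uncompressed byte rate = 384,000 × 2 × 2 = 1,536,000 bytes/s.
Capacity = 64 × 1,073,741,824 = 68,719,476,736 bytes.
68,719,476,736 / 1,536,000 ≈ 44739.24 s → 12.43 hours.

12.43 hours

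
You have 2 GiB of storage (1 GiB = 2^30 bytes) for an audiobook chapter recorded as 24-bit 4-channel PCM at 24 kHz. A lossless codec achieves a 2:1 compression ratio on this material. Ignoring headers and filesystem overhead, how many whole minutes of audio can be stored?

248 minutes

Uncompressed byte rate = 24,000 × 3 × 4 = 288,000 bytes/s.
After 2:1 compression, effective rate ≈ 144000 bytes/s.
Capacity = 2 × 1,073,741,824 = 2,147,483,648 bytes.
2,147,483,648 / effective rate ≈ 14913.08 s → 248 minutes.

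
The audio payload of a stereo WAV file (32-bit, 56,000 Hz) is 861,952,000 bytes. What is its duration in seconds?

Byte rate = 56,000 × 4 × 2 = 448,000 bytes/s.
Duration = 861,952,000 / 448,000 = 1,924 s.

1,924 seconds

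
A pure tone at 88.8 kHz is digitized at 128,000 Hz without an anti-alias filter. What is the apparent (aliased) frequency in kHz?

Nyquist = 128,000/2 = 64,000 Hz; 88,800 Hz exceeds it.
Alias = |88,800 − 1×128,000| = |88,800 − 128,000| = 39,200 Hz = 39.2 kHz.

39.2 kHz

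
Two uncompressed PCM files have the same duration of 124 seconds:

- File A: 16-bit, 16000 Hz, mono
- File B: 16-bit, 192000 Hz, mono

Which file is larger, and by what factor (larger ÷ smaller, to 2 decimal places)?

File A: 16,000 × 2 × 1 = 32,000 bytes/s.
File B: 192,000 × 2 × 1 = 384,000 bytes/s.
File B is larger; ratio = 47,616,000 / 3,968,000 = 12.00.

File B, by a factor of 12.00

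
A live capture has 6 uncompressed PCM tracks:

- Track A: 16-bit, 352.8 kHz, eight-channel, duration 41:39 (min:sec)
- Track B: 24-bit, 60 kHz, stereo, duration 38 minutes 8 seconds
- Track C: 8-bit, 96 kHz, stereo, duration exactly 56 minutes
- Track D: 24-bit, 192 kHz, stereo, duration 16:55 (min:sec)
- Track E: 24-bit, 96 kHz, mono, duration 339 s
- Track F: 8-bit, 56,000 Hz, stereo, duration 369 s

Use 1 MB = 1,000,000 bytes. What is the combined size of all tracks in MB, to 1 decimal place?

16883.4 MB

Track A: 41:39 (min:sec) = 2,499 s; 352,800 × 2,499 × 2 × 8 = 14,106,355,200 bytes.
Track B: 38 minutes 8 seconds = 2,288 s; 60,000 × 2,288 × 3 × 2 = 823,680,000 bytes.
Track C: exactly 56 minutes = 3,360 s; 96,000 × 3,360 × 1 × 2 = 645,120,000 bytes.
Track D: 16:55 (min:sec) = 1,015 s; 192,000 × 1,015 × 3 × 2 = 1,169,280,000 bytes.
Track E: 96,000 × 339 × 3 × 1 = 97,632,000 bytes.
Track F: 56,000 × 369 × 1 × 2 = 41,328,000 bytes.
Total = 16,883,395,200 bytes = 16883.4 MB.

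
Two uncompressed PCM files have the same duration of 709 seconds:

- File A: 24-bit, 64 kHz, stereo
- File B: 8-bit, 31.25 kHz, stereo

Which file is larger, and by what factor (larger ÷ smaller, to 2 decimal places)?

File A, by a factor of 6.14

File A: 64,000 × 3 × 2 = 384,000 bytes/s.
File B: 31,250 × 1 × 2 = 62,500 bytes/s.
File A is larger; ratio = 272,256,000 / 44,312,500 = 6.14.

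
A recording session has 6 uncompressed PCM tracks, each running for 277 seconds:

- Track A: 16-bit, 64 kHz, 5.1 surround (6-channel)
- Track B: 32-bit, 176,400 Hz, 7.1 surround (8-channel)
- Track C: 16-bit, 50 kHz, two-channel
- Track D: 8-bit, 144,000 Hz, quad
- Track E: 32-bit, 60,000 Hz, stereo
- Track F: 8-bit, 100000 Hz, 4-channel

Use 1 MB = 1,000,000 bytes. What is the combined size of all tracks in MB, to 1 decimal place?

Track A: 64,000 × 277 × 2 × 6 = 212,736,000 bytes.
Track B: 176,400 × 277 × 4 × 8 = 1,563,609,600 bytes.
Track C: 50,000 × 277 × 2 × 2 = 55,400,000 bytes.
Track D: 144,000 × 277 × 1 × 4 = 159,552,000 bytes.
Track E: 60,000 × 277 × 4 × 2 = 132,960,000 bytes.
Track F: 100,000 × 277 × 1 × 4 = 110,800,000 bytes.
Total = 2,235,057,600 bytes = 2235.1 MB.

2235.1 MB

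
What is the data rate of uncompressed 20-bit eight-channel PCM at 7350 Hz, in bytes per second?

147,000 bytes/s

Bit rate = 7,350 × 20 × 8 = 1,176,000 bits/s.
1,176,000 / 8 = 147,000 bytes/s.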